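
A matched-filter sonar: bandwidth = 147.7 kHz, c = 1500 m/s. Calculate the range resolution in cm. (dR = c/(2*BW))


0.51 cm


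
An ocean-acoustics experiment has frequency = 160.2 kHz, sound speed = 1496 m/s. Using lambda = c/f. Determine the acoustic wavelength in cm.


lambda = c/f = 1496 / 160200 = 0.0093 m = 0.93 cm

0.93 cm


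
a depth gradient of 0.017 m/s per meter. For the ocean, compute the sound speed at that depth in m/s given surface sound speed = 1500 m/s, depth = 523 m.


c = 1500 + 0.017 * 523 = 1508.891

1508.891 m/s


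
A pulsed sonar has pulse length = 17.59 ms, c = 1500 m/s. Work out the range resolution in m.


dR = c*tau/2 = 1500 * 17.59e-3 / 2 = 13.1925

13.1925 m


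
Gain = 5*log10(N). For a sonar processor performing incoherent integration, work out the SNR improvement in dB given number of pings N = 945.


Gain = 5*log10(945) = 14.88

14.88 dB


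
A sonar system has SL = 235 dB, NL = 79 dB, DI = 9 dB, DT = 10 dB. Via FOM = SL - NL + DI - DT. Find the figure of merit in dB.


155 dB


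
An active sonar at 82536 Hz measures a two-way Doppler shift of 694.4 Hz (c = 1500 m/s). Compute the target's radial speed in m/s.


6.31 m/s


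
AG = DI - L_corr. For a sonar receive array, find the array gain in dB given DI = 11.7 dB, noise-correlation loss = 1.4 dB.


AG = DI - L_corr = 11.7 - 1.4 = 10.3

10.3 dB


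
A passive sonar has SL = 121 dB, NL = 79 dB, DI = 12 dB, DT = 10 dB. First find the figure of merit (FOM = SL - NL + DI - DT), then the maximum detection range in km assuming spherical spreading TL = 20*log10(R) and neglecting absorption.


Step 1: FOM = SL - NL + DI - DT = 121 - 79 + 12 - 10 = 44 dB
Step 2: at max range FOM = TL = 20*log10(R), so R = 10^(44/20) = 158.49 m = 0.16 km

0.16 km


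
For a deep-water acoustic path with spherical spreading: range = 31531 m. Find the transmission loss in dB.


TL = 20*log10(31531) = 89.97

89.97 dB


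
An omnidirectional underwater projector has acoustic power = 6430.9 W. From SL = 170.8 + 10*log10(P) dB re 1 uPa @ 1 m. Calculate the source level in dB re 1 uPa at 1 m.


SL = 170.8 + 10*log10(6430.9) = 170.8 + 38.08 = 208.88

208.88 dB


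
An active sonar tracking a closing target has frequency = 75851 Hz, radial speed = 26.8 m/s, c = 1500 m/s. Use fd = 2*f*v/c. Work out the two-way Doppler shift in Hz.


fd = 2*f*v/c = 2 * 75851 * 26.8 / 1500 = 2710.41

2710.41 Hz


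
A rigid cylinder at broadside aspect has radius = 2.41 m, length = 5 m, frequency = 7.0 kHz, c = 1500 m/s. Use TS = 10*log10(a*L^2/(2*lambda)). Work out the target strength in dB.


lambda = 1500/7000 = 0.21429 m
TS = 10*log10(2.41*5^2/(2*0.21429)) = 21.48

21.48 dB


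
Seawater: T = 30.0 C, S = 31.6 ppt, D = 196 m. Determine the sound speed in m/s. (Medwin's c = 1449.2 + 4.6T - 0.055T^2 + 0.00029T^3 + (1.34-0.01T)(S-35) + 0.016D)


1545.13 m/s


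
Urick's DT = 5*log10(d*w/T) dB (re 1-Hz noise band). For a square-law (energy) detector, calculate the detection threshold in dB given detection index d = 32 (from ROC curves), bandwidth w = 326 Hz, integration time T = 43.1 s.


11.92 dB


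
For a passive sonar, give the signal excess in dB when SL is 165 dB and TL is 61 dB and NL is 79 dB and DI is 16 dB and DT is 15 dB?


26 dB


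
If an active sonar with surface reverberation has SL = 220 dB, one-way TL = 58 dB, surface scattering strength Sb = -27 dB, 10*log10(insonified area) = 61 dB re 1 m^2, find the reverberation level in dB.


RL = SL - 2*TL + Sb + 10*log10(A) = 220 - 2*58 + (-27) + 61 = 138

138 dB


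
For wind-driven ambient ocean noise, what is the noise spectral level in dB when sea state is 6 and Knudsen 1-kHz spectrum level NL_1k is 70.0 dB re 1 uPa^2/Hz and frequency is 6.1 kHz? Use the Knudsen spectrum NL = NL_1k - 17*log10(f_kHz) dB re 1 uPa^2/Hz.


NL = NL_1k - 17*log10(f_kHz) = 70.0 - 17*log10(6.1) = 70.0 - (13.35) = 56.65

56.65 dB


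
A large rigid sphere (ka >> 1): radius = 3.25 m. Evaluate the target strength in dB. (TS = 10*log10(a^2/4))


TS = 10*log10(3.25^2 / 4) = 10*log10(2.640625) = 4.22

4.22 dB


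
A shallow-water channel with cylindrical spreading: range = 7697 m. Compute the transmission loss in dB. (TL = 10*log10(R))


38.86 dB


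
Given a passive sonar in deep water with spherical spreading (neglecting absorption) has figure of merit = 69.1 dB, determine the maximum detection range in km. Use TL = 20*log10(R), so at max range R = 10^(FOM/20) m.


At max range FOM = TL, so 20*log10(R) = 69.1
R = 10^(69.1/20) = 2851.02 m = 2.85 km

2.85 km


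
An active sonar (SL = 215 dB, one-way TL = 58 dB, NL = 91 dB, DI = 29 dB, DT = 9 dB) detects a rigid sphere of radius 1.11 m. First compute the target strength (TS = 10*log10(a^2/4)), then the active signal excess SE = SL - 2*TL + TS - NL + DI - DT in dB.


Step 1: TS = 10*log10(1.11^2/4) = -5.11 dB
Step 2: SE = SL - 2*TL + TS - NL + DI - DT = 215 - 2*58 + (-5.11) - 91 + 29 - 9 = 22.89

22.89 dB


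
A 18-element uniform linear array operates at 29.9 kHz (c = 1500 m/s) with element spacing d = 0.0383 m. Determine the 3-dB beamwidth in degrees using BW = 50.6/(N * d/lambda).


Step 1: lambda = 1500/29900 = 0.05017 m
Step 2: d/lambda = 0.0383/0.05017 = 0.7634
Step 3: BW = 50.6/(N * d/lambda) = 50.6/(18 * 0.7634) = 3.68

3.68 deg


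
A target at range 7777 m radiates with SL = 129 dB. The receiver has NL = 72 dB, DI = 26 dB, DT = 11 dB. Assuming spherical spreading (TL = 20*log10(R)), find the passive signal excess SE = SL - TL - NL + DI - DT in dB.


Step 1: TL = 20*log10(7777) = 77.82 dB
Step 2: SE = 129 - 77.82 - 72 + 26 - 11 = -5.82

-5.82 dB


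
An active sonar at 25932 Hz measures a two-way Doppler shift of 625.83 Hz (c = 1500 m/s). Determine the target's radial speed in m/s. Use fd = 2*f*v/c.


From fd = 2*f*v/c, v = c*fd/(2*f) = 1500 * 625.83 / (2*25932) = 18.1

18.1 m/s


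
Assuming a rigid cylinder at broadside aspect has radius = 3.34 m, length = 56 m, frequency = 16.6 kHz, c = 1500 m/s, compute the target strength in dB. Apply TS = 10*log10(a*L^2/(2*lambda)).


47.63 dB


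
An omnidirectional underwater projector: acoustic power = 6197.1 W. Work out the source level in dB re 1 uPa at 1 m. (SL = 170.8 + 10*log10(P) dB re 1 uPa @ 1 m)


SL = 170.8 + 10*log10(6197.1) = 170.8 + 37.92 = 208.72

208.72 dB


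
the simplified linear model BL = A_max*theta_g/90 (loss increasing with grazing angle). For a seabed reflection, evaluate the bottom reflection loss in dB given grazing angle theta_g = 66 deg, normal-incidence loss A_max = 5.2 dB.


3.81 dB


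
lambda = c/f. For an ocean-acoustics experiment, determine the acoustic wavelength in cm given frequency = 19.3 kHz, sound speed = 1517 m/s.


lambda = c/f = 1517 / 19300 = 0.0786 m = 7.86 cm

7.86 cm


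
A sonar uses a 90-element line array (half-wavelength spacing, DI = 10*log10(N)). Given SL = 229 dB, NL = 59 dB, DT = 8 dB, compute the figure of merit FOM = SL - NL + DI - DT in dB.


Step 1: DI = 10*log10(90) = 19.54 dB
Step 2: FOM = SL - NL + DI - DT = 229 - 59 + 19.54 - 8 = 181.54

181.54 dB


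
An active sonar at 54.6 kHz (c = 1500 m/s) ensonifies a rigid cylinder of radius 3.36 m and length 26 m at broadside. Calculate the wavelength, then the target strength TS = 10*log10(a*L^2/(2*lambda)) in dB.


Step 1: lambda = c/f = 1500/54600 = 0.02747 m
Step 2: TS = 10*log10(a*L^2/(2*lambda)) = 10*log10(3.36*26^2/(2*0.02747)) = 46.16

46.16 dB


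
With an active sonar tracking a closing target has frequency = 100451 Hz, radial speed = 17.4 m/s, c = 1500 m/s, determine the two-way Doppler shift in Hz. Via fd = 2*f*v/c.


fd = 2*f*v/c = 2 * 100451 * 17.4 / 1500 = 2330.46

2330.46 Hz


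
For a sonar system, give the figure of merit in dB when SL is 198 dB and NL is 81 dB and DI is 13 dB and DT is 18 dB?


112 dB


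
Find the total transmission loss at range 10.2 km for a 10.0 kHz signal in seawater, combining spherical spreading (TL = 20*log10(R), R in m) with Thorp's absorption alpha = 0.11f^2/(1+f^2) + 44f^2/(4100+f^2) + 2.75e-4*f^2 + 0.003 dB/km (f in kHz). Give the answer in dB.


Step 1 (Thorp): alpha = 0.11*100.0/(1+100.0) + 44*100.0/(4100+100.0) + 2.75e-4*100.0 + 0.003 = 1.187 dB/km
Step 2: TL_spread = 20*log10(10200) = 80.17 dB
Step 3: TL_abs = alpha*R = 1.187 * 10.2 = 12.11 dB
Step 4: TL_total = 80.17 + 12.11 = 92.28

92.28 dB


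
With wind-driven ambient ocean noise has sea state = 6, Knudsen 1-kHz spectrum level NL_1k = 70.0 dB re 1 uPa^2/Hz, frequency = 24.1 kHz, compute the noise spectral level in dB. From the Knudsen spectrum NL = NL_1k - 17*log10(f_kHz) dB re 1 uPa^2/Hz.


NL = NL_1k - 17*log10(f_kHz) = 70.0 - 17*log10(24.1) = 70.0 - (23.49) = 46.51

46.51 dB


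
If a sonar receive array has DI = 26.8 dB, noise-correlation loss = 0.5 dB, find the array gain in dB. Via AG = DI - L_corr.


26.3 dB


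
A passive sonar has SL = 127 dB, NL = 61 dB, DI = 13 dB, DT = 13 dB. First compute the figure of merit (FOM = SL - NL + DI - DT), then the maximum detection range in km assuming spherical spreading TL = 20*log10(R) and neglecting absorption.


Step 1: FOM = SL - NL + DI - DT = 127 - 61 + 13 - 13 = 66 dB
Step 2: at max range FOM = TL = 20*log10(R), so R = 10^(66/20) = 1995.26 m = 2.0 km

2.0 km


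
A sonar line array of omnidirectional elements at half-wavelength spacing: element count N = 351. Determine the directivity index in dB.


DI = 10*log10(351) = 25.45

25.45 dB


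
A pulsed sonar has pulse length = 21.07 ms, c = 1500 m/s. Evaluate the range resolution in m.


dR = c*tau/2 = 1500 * 21.07e-3 / 2 = 15.8025

15.8025 m


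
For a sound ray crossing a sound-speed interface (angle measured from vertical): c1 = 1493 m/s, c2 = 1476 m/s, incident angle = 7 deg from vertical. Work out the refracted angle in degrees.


sin(theta2) = (c2/c1)*sin(theta1) = (1476/1493)*sin(7 deg) = 0.12048
theta2 = arcsin(0.12048) = 6.92

6.92 deg


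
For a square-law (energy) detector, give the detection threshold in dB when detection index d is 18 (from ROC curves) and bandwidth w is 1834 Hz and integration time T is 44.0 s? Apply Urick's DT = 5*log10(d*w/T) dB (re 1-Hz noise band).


14.38 dB


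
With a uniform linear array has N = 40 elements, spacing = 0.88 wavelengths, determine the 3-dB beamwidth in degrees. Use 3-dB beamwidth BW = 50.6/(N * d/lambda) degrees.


1.44 deg


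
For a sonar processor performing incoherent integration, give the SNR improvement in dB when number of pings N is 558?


Gain = 5*log10(558) = 13.73

13.73 dB


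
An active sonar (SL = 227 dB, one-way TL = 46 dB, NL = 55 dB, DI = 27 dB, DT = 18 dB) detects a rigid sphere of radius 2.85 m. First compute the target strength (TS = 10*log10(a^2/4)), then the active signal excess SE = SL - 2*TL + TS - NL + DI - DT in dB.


Step 1: TS = 10*log10(2.85^2/4) = 3.08 dB
Step 2: SE = SL - 2*TL + TS - NL + DI - DT = 227 - 2*46 + (3.08) - 55 + 27 - 18 = 92.08

92.08 dB


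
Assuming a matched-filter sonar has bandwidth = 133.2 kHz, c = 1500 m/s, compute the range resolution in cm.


dR = c/(2*BW) = 1500 / (2 * 133.2e3) = 0.0056 m = 0.56 cm

0.56 cm


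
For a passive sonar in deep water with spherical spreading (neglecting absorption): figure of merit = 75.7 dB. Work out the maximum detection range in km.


At max range FOM = TL, so 20*log10(R) = 75.7
R = 10^(75.7/20) = 6095.37 m = 6.1 km

6.1 km


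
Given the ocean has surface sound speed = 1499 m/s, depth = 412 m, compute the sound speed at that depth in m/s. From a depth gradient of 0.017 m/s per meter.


c = 1499 + 0.017 * 412 = 1506.004

1506.004 m/s


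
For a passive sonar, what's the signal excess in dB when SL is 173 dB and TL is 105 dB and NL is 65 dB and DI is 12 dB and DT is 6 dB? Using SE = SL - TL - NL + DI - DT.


SE = SL - TL - NL + DI - DT = 173 - 105 - 65 + 12 - 6 = 9

9 dB


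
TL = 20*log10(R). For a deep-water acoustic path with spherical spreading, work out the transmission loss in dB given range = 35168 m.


TL = 20*log10(35168) = 90.92

90.92 dB


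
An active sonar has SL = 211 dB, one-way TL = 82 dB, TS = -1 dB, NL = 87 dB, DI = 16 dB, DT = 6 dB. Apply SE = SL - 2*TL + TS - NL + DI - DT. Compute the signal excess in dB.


SE = SL - 2*TL + TS - NL + DI - DT = 211 - 2*82 + (-1) - 87 + 16 - 6 = -31

-31 dB


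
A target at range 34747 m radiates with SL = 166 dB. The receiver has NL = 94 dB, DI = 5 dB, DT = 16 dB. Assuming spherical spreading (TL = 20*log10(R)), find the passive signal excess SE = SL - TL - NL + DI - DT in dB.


-29.82 dB


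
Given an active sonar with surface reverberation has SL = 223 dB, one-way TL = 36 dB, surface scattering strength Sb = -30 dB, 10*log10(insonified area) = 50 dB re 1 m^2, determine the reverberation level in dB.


RL = SL - 2*TL + Sb + 10*log10(A) = 223 - 2*36 + (-30) + 50 = 171

171 dB


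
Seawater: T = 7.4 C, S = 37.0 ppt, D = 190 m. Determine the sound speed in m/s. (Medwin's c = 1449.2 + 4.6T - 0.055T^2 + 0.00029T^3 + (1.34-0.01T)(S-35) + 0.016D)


c = 1449.2 + 4.6*7.4 - 0.055*7.4^2 + 0.00029*7.4^3 + (1.34 - 0.01*7.4)*(37.0 - 35) + 0.016*190 = 1485.92

1485.92 m/s


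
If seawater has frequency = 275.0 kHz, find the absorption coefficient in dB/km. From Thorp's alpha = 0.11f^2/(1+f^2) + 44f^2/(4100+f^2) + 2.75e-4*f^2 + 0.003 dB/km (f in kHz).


62.647 dB/km


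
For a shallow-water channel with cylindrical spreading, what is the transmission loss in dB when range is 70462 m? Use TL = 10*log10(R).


TL = 10*log10(70462) = 48.48

48.48 dB


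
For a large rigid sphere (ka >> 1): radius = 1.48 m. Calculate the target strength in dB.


TS = 10*log10(1.48^2 / 4) = 10*log10(0.5476) = -2.62

-2.62 dB


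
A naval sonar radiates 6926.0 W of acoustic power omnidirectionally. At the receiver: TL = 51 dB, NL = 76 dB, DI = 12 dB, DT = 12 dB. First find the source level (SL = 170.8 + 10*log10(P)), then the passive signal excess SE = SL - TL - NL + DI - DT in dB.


Step 1: SL = 170.8 + 10*log10(6926.0) = 209.2 dB
Step 2: SE = SL - TL - NL + DI - DT = 209.2 - 51 - 76 + 12 - 12 = 82.2

82.2 dB


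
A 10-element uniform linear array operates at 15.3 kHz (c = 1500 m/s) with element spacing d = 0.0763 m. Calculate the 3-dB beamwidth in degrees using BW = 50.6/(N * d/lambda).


Step 1: lambda = 1500/15300 = 0.09804 m
Step 2: d/lambda = 0.0763/0.09804 = 0.7783
Step 3: BW = 50.6/(N * d/lambda) = 50.6/(10 * 0.7783) = 6.5

6.5 deg


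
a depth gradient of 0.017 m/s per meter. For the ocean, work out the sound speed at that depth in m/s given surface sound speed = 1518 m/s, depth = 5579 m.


c = 1518 + 0.017 * 5579 = 1612.843

1612.843 m/s


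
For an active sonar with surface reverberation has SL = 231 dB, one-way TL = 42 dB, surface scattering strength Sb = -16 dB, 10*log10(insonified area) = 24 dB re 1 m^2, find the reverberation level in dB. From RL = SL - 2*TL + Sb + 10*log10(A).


RL = SL - 2*TL + Sb + 10*log10(A) = 231 - 2*42 + (-16) + 24 = 155

155 dB


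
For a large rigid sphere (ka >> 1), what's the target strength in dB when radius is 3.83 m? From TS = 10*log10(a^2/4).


5.64 dB


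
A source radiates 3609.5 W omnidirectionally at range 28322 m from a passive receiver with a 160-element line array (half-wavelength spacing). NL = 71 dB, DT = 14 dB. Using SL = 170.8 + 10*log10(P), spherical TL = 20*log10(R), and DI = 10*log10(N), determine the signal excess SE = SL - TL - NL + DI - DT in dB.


54.37 dB


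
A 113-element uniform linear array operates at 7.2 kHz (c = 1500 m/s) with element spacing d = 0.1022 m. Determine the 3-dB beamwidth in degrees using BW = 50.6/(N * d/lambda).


Step 1: lambda = 1500/7200 = 0.20833 m
Step 2: d/lambda = 0.1022/0.20833 = 0.4906
Step 3: BW = 50.6/(N * d/lambda) = 50.6/(113 * 0.4906) = 0.91

0.91 deg


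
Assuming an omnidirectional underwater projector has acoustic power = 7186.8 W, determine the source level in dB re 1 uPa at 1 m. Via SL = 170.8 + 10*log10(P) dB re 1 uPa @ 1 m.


SL = 170.8 + 10*log10(7186.8) = 170.8 + 38.57 = 209.37

209.37 dB


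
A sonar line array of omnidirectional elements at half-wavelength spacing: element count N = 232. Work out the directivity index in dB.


DI = 10*log10(232) = 23.65

23.65 dB


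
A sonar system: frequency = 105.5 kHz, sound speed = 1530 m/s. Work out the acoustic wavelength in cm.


lambda = c/f = 1530 / 105500 = 0.0145 m = 1.45 cm

1.45 cm


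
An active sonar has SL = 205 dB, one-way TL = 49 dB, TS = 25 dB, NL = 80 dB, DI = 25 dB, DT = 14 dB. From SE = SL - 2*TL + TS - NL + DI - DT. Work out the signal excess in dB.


SE = SL - 2*TL + TS - NL + DI - DT = 205 - 2*49 + (25) - 80 + 25 - 14 = 63

63 dB


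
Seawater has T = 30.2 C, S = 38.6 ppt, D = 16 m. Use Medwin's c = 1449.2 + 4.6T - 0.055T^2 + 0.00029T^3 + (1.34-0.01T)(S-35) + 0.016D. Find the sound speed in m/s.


c = 1449.2 + 4.6*30.2 - 0.055*30.2^2 + 0.00029*30.2^3 + (1.34 - 0.01*30.2)*(38.6 - 35) + 0.016*16 = 1549.94

1549.94 m/s


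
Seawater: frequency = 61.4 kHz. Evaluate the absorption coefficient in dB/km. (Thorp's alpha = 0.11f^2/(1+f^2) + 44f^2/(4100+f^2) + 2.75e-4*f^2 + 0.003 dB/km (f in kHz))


f^2 = 3769.96
alpha = 0.11*3769.96/(1+3769.96) + 44*3769.96/(4100+3769.96) + 2.75e-4*3769.96 + 0.003 = 22.227

22.227 dB/km


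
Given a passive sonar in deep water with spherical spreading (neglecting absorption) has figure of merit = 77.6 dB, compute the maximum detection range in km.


7.59 km


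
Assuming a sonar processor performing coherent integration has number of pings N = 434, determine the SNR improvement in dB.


26.37 dB


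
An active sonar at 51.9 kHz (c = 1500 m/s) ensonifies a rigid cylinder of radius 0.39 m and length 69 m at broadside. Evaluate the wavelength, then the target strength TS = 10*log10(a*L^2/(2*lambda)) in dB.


Step 1: lambda = c/f = 1500/51900 = 0.0289 m
Step 2: TS = 10*log10(a*L^2/(2*lambda)) = 10*log10(0.39*69^2/(2*0.0289)) = 45.07

45.07 dB


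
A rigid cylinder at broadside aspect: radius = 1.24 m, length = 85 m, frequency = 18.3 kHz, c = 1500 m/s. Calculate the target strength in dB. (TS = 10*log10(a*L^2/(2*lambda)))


lambda = 1500/18300 = 0.08197 m
TS = 10*log10(1.24*85^2/(2*0.08197)) = 47.38

47.38 dB


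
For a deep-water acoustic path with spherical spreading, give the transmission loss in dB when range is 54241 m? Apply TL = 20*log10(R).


TL = 20*log10(54241) = 94.69

94.69 dB


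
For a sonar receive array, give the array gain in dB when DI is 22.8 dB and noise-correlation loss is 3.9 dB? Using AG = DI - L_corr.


AG = DI - L_corr = 22.8 - 3.9 = 18.9

18.9 dB


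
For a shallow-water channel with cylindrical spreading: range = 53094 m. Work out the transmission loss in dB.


47.25 dB


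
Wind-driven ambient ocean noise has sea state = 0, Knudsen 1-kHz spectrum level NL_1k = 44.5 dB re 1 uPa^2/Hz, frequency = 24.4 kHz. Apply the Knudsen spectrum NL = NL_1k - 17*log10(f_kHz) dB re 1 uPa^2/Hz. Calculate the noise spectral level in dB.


NL = NL_1k - 17*log10(f_kHz) = 44.5 - 17*log10(24.4) = 44.5 - (23.59) = 20.91

20.91 dB


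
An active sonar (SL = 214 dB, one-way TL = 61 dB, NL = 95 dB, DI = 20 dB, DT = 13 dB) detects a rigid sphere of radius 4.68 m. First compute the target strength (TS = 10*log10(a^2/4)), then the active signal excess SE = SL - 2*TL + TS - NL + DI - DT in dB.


Step 1: TS = 10*log10(4.68^2/4) = 7.38 dB
Step 2: SE = SL - 2*TL + TS - NL + DI - DT = 214 - 2*61 + (7.38) - 95 + 20 - 13 = 11.38

11.38 dB


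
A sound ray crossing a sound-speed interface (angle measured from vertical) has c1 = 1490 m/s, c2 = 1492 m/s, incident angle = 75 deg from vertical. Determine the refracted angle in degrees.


sin(theta2) = (c2/c1)*sin(theta1) = (1492/1490)*sin(75 deg) = 0.96722
theta2 = arcsin(0.96722) = 75.29

75.29 deg


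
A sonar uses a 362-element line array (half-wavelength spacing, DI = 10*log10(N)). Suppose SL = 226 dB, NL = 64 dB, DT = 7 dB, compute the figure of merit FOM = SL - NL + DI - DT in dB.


Step 1: DI = 10*log10(362) = 25.59 dB
Step 2: FOM = SL - NL + DI - DT = 226 - 64 + 25.59 - 7 = 180.59

180.59 dB


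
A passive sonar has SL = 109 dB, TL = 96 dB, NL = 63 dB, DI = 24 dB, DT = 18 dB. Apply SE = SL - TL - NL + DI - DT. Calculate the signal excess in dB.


-44 dB


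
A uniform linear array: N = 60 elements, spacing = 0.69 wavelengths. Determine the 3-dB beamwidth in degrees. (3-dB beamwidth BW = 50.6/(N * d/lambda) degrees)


BW = 50.6 / (60 * 0.69) = 50.6 / 41.4 = 1.22

1.22 deg


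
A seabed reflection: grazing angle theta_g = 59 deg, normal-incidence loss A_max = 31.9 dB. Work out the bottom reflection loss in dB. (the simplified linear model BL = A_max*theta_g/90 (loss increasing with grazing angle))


20.91 dB


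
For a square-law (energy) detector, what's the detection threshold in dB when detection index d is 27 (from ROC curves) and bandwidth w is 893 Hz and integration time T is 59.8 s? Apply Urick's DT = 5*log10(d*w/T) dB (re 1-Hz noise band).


DT = 5*log10(d*w/T) = 5*log10(27 * 893 / 59.8) = 5*log10(403.19) = 13.03

13.03 dB


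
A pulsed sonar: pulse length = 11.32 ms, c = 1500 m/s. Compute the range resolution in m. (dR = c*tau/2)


dR = c*tau/2 = 1500 * 11.32e-3 / 2 = 8.49

8.49 m


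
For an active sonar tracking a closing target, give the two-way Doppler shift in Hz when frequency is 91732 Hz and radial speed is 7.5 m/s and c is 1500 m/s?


fd = 2*f*v/c = 2 * 91732 * 7.5 / 1500 = 917.32

917.32 Hz


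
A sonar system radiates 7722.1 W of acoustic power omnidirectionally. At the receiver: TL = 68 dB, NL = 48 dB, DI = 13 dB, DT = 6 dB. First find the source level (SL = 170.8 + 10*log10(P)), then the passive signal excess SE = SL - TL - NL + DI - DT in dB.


Step 1: SL = 170.8 + 10*log10(7722.1) = 209.68 dB
Step 2: SE = SL - TL - NL + DI - DT = 209.68 - 68 - 48 + 13 - 6 = 100.68

100.68 dB


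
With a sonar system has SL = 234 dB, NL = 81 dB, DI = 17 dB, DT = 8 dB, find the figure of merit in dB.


162 dB


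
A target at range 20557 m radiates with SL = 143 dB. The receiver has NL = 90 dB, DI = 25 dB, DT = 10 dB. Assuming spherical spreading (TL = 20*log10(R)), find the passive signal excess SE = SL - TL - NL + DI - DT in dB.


Step 1: TL = 20*log10(20557) = 86.26 dB
Step 2: SE = 143 - 86.26 - 90 + 25 - 10 = -18.26

-18.26 dB


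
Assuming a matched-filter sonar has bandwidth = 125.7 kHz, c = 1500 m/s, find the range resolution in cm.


dR = c/(2*BW) = 1500 / (2 * 125.7e3) = 0.006 m = 0.6 cm

0.6 cm


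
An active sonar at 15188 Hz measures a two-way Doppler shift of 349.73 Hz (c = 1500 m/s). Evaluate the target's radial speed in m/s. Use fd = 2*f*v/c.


From fd = 2*f*v/c, v = c*fd/(2*f) = 1500 * 349.73 / (2*15188) = 17.27

17.27 m/s


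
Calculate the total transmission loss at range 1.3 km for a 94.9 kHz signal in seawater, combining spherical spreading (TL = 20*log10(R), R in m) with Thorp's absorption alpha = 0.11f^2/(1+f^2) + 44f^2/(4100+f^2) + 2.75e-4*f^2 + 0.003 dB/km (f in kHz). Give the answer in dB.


Step 1 (Thorp): alpha = 0.11*9006.01/(1+9006.01) + 44*9006.01/(4100+9006.01) + 2.75e-4*9006.01 + 0.003 = 32.825 dB/km
Step 2: TL_spread = 20*log10(1300) = 62.28 dB
Step 3: TL_abs = alpha*R = 32.825 * 1.3 = 42.67 dB
Step 4: TL_total = 62.28 + 42.67 = 104.95

104.95 dB


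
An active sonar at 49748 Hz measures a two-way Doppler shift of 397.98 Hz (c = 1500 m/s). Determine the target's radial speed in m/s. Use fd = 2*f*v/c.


6.0 m/s


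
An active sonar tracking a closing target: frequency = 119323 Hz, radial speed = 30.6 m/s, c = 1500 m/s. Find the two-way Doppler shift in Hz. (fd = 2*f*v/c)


4868.38 Hz


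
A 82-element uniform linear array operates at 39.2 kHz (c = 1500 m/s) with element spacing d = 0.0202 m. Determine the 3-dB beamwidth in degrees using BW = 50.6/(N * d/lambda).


Step 1: lambda = 1500/39200 = 0.03827 m
Step 2: d/lambda = 0.0202/0.03827 = 0.5278
Step 3: BW = 50.6/(N * d/lambda) = 50.6/(82 * 0.5278) = 1.17

1.17 deg


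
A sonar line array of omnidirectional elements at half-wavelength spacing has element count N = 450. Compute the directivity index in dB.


DI = 10*log10(450) = 26.53

26.53 dB


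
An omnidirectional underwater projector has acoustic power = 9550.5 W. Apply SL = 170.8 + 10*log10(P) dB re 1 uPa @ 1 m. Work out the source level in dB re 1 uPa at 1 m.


SL = 170.8 + 10*log10(9550.5) = 170.8 + 39.8 = 210.6

210.6 dB


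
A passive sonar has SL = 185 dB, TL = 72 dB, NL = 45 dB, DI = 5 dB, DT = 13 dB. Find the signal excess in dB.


SE = SL - TL - NL + DI - DT = 185 - 72 - 45 + 5 - 13 = 60

60 dB


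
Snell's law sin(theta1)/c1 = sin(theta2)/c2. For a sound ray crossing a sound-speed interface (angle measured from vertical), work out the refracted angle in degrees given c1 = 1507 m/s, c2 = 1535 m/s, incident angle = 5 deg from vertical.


sin(theta2) = (c2/c1)*sin(theta1) = (1535/1507)*sin(5 deg) = 0.08878
theta2 = arcsin(0.08878) = 5.09

5.09 deg


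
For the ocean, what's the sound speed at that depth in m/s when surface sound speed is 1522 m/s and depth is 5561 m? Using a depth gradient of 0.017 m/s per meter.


1616.537 m/s


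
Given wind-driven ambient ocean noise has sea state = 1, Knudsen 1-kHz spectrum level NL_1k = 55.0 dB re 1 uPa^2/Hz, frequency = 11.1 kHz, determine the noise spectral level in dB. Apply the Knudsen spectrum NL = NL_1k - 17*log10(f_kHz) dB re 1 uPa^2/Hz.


NL = NL_1k - 17*log10(f_kHz) = 55.0 - 17*log10(11.1) = 55.0 - (17.77) = 37.23

37.23 dB


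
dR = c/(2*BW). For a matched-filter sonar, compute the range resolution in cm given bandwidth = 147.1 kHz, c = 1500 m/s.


dR = c/(2*BW) = 1500 / (2 * 147.1e3) = 0.0051 m = 0.51 cm

0.51 cm


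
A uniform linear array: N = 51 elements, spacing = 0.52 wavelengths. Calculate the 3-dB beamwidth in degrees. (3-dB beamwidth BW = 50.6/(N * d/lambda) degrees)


BW = 50.6 / (51 * 0.52) = 50.6 / 26.52 = 1.91

1.91 deg


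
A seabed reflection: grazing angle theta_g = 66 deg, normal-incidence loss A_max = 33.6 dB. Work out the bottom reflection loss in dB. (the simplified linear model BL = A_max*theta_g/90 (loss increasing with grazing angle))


BL = A_max * theta_g / 90 = 33.6 * 66 / 90 = 24.64

24.64 dB


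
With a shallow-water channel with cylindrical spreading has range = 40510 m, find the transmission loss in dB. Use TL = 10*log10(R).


TL = 10*log10(40510) = 46.08

46.08 dB


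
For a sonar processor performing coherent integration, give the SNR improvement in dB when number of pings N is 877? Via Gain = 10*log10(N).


29.43 dB


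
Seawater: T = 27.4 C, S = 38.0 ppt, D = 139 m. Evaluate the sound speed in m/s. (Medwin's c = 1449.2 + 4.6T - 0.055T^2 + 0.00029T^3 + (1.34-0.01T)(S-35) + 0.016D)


c = 1449.2 + 4.6*27.4 - 0.055*27.4^2 + 0.00029*27.4^3 + (1.34 - 0.01*27.4)*(38.0 - 35) + 0.016*139 = 1545.34

1545.34 m/s


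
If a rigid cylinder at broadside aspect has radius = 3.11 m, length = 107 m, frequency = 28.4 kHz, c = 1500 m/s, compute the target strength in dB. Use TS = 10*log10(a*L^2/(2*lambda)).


55.28 dB


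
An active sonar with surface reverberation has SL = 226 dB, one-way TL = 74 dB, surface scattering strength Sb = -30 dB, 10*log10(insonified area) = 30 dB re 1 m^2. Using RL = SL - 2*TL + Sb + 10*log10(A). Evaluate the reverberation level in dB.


RL = SL - 2*TL + Sb + 10*log10(A) = 226 - 2*74 + (-30) + 30 = 78

78 dB


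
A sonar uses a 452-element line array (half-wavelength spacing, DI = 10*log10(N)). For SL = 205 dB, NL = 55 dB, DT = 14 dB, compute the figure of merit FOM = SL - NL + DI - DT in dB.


Step 1: DI = 10*log10(452) = 26.55 dB
Step 2: FOM = SL - NL + DI - DT = 205 - 55 + 26.55 - 14 = 162.55

162.55 dB


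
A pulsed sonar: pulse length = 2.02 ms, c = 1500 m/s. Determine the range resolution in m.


dR = c*tau/2 = 1500 * 2.02e-3 / 2 = 1.515

1.515 m


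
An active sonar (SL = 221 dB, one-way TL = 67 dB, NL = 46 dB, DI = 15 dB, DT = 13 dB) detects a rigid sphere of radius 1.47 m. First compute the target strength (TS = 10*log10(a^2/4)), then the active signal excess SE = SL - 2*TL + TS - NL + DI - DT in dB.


Step 1: TS = 10*log10(1.47^2/4) = -2.67 dB
Step 2: SE = SL - 2*TL + TS - NL + DI - DT = 221 - 2*67 + (-2.67) - 46 + 15 - 13 = 40.33

40.33 dB


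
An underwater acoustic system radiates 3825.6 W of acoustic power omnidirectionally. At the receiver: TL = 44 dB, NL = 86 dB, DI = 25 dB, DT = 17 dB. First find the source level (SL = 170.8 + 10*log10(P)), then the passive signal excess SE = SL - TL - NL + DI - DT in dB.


Step 1: SL = 170.8 + 10*log10(3825.6) = 206.63 dB
Step 2: SE = SL - TL - NL + DI - DT = 206.63 - 44 - 86 + 25 - 17 = 84.63

84.63 dB


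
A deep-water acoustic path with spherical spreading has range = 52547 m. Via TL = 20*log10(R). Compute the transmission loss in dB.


TL = 20*log10(52547) = 94.41

94.41 dB


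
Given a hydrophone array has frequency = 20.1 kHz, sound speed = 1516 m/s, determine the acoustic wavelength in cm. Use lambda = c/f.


7.54 cm


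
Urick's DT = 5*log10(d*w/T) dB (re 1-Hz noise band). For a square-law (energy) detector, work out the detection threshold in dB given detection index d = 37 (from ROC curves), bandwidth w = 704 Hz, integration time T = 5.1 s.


DT = 5*log10(d*w/T) = 5*log10(37 * 704 / 5.1) = 5*log10(5107.45) = 18.54

18.54 dB


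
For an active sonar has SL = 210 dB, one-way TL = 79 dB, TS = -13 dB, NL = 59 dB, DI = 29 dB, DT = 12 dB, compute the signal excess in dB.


-3 dB


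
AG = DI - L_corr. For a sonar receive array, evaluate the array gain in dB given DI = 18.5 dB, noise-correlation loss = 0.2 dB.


AG = DI - L_corr = 18.5 - 0.2 = 18.3

18.3 dB


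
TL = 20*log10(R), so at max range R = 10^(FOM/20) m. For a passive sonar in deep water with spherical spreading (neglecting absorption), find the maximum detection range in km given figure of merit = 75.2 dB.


At max range FOM = TL, so 20*log10(R) = 75.2
R = 10^(75.2/20) = 5754.4 m = 5.75 km

5.75 km


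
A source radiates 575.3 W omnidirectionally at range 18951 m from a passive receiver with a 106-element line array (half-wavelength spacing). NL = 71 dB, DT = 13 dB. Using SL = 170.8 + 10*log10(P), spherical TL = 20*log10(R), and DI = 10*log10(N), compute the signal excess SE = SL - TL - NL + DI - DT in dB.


49.1 dB


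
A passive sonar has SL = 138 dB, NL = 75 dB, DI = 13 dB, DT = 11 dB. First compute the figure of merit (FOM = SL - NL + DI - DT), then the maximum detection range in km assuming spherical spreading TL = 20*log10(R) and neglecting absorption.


Step 1: FOM = SL - NL + DI - DT = 138 - 75 + 13 - 11 = 65 dB
Step 2: at max range FOM = TL = 20*log10(R), so R = 10^(65/20) = 1778.28 m = 1.78 km

1.78 km


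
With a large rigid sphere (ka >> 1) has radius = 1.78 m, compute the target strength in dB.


-1.01 dB


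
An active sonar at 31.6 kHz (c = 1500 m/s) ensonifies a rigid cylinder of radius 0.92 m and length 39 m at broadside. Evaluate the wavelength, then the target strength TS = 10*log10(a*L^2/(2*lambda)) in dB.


Step 1: lambda = c/f = 1500/31600 = 0.04747 m
Step 2: TS = 10*log10(a*L^2/(2*lambda)) = 10*log10(0.92*39^2/(2*0.04747)) = 41.68

41.68 dB


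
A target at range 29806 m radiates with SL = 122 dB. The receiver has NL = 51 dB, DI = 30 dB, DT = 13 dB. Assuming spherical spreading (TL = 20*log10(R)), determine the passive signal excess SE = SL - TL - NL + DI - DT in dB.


Step 1: TL = 20*log10(29806) = 89.49 dB
Step 2: SE = 122 - 89.49 - 51 + 30 - 13 = -1.49

-1.49 dB


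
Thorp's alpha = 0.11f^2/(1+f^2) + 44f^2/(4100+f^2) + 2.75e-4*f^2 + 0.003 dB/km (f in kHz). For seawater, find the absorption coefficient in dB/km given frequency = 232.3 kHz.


55.846 dB/km


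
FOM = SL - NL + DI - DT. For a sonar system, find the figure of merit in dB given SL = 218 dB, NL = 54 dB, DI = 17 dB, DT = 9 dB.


172 dB


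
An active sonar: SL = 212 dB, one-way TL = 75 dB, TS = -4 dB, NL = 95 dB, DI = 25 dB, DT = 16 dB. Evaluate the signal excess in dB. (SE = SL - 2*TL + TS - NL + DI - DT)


SE = SL - 2*TL + TS - NL + DI - DT = 212 - 2*75 + (-4) - 95 + 25 - 16 = -28

-28 dB


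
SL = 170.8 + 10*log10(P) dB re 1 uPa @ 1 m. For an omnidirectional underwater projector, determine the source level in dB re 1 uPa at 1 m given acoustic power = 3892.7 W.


206.7 dB


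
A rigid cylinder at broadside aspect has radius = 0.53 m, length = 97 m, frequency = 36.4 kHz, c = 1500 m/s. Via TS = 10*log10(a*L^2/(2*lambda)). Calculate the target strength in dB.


lambda = 1500/36400 = 0.04121 m
TS = 10*log10(0.53*97^2/(2*0.04121)) = 47.82

47.82 dB


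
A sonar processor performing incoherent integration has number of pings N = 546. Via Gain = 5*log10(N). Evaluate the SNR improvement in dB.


13.69 dB


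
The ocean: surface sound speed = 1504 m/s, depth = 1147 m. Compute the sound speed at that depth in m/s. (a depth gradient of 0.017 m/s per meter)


c = 1504 + 0.017 * 1147 = 1523.499

1523.499 m/s


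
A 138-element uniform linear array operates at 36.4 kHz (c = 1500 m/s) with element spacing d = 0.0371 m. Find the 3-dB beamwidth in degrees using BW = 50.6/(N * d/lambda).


Step 1: lambda = 1500/36400 = 0.04121 m
Step 2: d/lambda = 0.0371/0.04121 = 0.9003
Step 3: BW = 50.6/(N * d/lambda) = 50.6/(138 * 0.9003) = 0.41

0.41 deg


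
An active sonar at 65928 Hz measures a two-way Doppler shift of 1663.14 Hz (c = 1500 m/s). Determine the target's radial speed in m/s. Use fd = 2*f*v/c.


From fd = 2*f*v/c, v = c*fd/(2*f) = 1500 * 1663.14 / (2*65928) = 18.92

18.92 m/s


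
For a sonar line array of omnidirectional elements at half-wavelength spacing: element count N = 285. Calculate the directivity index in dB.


DI = 10*log10(285) = 24.55

24.55 dB


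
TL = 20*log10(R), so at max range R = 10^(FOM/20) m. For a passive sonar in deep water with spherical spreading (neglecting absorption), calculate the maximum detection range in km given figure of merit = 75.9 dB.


At max range FOM = TL, so 20*log10(R) = 75.9
R = 10^(75.9/20) = 6237.35 m = 6.24 km

6.24 km


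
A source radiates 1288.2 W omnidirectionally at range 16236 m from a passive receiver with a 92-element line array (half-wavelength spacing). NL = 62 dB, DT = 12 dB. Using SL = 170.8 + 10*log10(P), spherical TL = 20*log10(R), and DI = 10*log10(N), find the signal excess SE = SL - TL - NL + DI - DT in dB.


Step 1: SL = 170.8 + 10*log10(1288.2) = 201.9 dB
Step 2: TL = 20*log10(16236) = 84.21 dB
Step 3: DI = 10*log10(92) = 19.64 dB
Step 4: SE = SL - TL - NL + DI - DT = 201.9 - 84.21 - 62 + 19.64 - 12 = 63.33

63.33 dB


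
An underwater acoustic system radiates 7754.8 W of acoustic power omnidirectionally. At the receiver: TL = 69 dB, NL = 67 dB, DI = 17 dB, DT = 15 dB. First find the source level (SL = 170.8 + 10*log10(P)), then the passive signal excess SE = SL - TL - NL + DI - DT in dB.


Step 1: SL = 170.8 + 10*log10(7754.8) = 209.7 dB
Step 2: SE = SL - TL - NL + DI - DT = 209.7 - 69 - 67 + 17 - 15 = 75.7

75.7 dB


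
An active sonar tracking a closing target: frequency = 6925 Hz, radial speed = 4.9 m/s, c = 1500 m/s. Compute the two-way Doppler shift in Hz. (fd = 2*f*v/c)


45.24 Hz


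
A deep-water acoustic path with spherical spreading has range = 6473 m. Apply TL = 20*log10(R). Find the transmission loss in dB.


TL = 20*log10(6473) = 76.22

76.22 dB


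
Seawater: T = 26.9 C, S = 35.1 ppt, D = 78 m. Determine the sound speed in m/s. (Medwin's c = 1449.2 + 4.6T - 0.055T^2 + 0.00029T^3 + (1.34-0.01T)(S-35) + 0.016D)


c = 1449.2 + 4.6*26.9 - 0.055*26.9^2 + 0.00029*26.9^3 + (1.34 - 0.01*26.9)*(35.1 - 35) + 0.016*78 = 1540.14

1540.14 m/s


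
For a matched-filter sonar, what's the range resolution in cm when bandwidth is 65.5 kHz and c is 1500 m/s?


dR = c/(2*BW) = 1500 / (2 * 65.5e3) = 0.0115 m = 1.15 cm

1.15 cm


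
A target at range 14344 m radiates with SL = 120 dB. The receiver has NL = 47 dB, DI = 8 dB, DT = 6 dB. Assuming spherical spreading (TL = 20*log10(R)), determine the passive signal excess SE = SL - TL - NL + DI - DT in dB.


-8.13 dB


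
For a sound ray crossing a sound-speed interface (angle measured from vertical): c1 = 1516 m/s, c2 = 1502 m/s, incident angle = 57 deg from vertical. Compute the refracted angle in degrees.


sin(theta2) = (c2/c1)*sin(theta1) = (1502/1516)*sin(57 deg) = 0.83093
theta2 = arcsin(0.83093) = 56.19

56.19 deg


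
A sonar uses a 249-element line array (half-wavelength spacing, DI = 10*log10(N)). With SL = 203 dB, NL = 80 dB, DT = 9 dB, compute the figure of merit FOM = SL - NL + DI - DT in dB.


Step 1: DI = 10*log10(249) = 23.96 dB
Step 2: FOM = SL - NL + DI - DT = 203 - 80 + 23.96 - 9 = 137.96

137.96 dB


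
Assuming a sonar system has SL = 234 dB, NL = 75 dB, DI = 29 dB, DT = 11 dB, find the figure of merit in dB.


FOM = SL - NL + DI - DT = 234 - 75 + 29 - 11 = 177

177 dB


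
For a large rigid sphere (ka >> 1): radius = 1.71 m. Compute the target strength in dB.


-1.36 dB


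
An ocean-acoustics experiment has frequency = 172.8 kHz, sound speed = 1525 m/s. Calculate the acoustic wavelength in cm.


0.88 cm


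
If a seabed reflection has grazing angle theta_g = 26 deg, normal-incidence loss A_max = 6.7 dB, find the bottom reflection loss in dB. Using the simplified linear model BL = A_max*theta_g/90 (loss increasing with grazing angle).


BL = A_max * theta_g / 90 = 6.7 * 26 / 90 = 1.94

1.94 dB


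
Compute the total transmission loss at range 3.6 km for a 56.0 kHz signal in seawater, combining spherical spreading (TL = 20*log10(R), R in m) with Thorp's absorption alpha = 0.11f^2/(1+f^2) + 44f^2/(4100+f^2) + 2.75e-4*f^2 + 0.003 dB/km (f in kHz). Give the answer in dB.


Step 1 (Thorp): alpha = 0.11*3136.0/(1+3136.0) + 44*3136.0/(4100+3136.0) + 2.75e-4*3136.0 + 0.003 = 20.0445 dB/km
Step 2: TL_spread = 20*log10(3600) = 71.13 dB
Step 3: TL_abs = alpha*R = 20.0445 * 3.6 = 72.16 dB
Step 4: TL_total = 71.13 + 72.16 = 143.29

143.29 dB


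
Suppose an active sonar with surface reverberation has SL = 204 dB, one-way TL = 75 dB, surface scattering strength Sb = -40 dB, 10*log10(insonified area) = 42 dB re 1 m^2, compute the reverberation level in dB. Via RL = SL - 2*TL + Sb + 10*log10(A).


56 dB


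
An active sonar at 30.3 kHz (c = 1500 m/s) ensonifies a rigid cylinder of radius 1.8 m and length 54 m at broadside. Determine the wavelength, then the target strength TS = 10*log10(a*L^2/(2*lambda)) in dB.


Step 1: lambda = c/f = 1500/30300 = 0.0495 m
Step 2: TS = 10*log10(a*L^2/(2*lambda)) = 10*log10(1.8*54^2/(2*0.0495)) = 47.24

47.24 dB


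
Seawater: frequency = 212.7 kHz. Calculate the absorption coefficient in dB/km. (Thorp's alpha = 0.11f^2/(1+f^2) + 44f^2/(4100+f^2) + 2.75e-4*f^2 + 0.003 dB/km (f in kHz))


f^2 = 45241.29
alpha = 0.11*45241.29/(1+45241.29) + 44*45241.29/(4100+45241.29) + 2.75e-4*45241.29 + 0.003 = 52.898

52.898 dB/km


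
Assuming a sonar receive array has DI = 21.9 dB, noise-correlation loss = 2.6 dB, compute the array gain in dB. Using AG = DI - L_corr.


AG = DI - L_corr = 21.9 - 2.6 = 19.3

19.3 dB


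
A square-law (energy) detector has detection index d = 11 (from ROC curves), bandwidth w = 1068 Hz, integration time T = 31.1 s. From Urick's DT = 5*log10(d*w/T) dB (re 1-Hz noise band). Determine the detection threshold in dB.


DT = 5*log10(d*w/T) = 5*log10(11 * 1068 / 31.1) = 5*log10(377.75) = 12.89

12.89 dB


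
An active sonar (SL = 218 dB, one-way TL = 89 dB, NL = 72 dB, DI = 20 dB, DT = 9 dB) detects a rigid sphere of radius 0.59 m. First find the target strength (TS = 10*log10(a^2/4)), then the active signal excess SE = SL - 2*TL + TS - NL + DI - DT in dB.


Step 1: TS = 10*log10(0.59^2/4) = -10.6 dB
Step 2: SE = SL - 2*TL + TS - NL + DI - DT = 218 - 2*89 + (-10.6) - 72 + 20 - 9 = -31.6

-31.6 dB
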